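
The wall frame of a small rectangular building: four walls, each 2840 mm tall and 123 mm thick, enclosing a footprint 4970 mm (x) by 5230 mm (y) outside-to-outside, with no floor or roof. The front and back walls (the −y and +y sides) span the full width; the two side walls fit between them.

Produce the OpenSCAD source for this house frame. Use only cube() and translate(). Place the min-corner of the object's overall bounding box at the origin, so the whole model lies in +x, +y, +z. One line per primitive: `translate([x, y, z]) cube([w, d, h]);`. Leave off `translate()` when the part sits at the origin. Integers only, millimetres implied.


cube([4970, 123, 2840]);
translate([0, 5107, 0]) cube([4970, 123, 2840]);
translate([0, 123, 0]) cube([123, 4984, 2840]);
translate([4847, 123, 0]) cube([123, 4984, 2840]);


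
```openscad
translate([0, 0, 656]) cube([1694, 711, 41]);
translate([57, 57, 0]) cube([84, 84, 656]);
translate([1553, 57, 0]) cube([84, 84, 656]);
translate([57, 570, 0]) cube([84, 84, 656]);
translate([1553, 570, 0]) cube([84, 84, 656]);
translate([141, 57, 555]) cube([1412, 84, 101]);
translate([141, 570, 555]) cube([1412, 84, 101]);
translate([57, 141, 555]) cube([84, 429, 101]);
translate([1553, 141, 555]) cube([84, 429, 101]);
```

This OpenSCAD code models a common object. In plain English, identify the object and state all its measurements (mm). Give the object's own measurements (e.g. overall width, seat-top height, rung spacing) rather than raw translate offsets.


A rectangular dining table. The top is 1694×711×41 mm with its upper surface at z = 697 mm. It stands on four 84×84 mm square legs, each inset 57 mm from the nearest pair of top edges, running from the floor to the underside of the top. Four apron rails, 84 mm thick and 101 mm tall, run between adjacent legs with their top edges flush with the underside of the top and their outer faces flush with the legs' outer faces.


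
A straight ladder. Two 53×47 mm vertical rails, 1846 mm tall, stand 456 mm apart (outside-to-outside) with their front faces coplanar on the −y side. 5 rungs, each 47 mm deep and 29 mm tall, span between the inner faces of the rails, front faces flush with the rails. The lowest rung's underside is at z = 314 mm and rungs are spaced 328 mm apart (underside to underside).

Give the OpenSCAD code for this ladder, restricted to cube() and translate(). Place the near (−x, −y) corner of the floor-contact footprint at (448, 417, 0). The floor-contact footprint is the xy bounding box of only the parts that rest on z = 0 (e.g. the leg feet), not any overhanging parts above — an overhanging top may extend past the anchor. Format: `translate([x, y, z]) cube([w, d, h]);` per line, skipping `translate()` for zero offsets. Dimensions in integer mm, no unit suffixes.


// rung span = 456 - 2*53 = 350
// rung[k] z = 314 + k*328
translate([448, 417, 0]) cube([53, 47, 1846]);
translate([851, 417, 0]) cube([53, 47, 1846]);
translate([501, 417, 314]) cube([350, 47, 29]);
translate([501, 417, 642]) cube([350, 47, 29]);
translate([501, 417, 970]) cube([350, 47, 29]);
translate([501, 417, 1298]) cube([350, 47, 29]);
translate([501, 417, 1626]) cube([350, 47, 29]);


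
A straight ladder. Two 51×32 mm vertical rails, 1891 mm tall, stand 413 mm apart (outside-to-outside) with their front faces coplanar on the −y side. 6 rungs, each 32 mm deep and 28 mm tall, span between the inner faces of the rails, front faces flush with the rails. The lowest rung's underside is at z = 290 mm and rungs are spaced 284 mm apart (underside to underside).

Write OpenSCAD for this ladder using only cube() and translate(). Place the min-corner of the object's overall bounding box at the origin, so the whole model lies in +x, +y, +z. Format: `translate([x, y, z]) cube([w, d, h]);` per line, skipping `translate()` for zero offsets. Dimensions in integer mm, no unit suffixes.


cube([51, 32, 1891]);
translate([362, 0, 0]) cube([51, 32, 1891]);
translate([51, 0, 290]) cube([311, 32, 28]);
translate([51, 0, 574]) cube([311, 32, 28]);
translate([51, 0, 858]) cube([311, 32, 28]);
translate([51, 0, 1142]) cube([311, 32, 28]);
translate([51, 0, 1426]) cube([311, 32, 28]);
translate([51, 0, 1710]) cube([311, 32, 28]);


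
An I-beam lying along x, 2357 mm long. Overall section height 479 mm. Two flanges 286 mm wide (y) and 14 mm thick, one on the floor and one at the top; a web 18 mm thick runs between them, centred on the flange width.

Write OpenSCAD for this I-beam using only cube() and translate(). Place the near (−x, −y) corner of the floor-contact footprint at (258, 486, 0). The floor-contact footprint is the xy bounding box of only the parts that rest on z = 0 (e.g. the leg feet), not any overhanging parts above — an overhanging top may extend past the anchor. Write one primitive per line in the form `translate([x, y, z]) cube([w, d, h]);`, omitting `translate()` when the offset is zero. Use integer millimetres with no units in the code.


translate([258, 486, 0]) cube([2357, 286, 14]);
translate([258, 620, 14]) cube([2357, 18, 451]);
translate([258, 486, 465]) cube([2357, 286, 14]);


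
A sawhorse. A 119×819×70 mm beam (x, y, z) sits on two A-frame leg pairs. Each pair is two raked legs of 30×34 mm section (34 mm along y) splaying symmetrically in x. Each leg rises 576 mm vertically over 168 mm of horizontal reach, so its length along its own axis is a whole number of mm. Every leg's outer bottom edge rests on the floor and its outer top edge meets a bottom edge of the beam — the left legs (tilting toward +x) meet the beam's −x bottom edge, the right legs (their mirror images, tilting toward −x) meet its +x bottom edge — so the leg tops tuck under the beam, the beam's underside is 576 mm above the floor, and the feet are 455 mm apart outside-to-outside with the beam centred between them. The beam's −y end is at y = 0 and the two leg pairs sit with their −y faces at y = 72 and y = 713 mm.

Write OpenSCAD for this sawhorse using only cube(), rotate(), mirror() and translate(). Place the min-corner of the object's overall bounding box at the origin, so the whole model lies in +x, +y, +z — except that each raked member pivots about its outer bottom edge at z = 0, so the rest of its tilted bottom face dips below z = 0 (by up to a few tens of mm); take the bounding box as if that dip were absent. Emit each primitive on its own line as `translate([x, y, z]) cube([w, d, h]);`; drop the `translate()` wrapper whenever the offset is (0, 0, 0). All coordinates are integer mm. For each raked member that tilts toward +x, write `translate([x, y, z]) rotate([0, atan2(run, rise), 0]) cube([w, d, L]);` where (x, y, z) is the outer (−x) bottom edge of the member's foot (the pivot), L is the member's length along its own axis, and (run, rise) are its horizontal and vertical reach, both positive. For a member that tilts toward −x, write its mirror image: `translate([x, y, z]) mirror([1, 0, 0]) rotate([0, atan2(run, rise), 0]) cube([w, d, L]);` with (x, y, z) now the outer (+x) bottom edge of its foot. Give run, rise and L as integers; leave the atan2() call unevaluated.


// leg length = √(168² + 576²) = 600
// right-leg outer foot x = 2·168 + 119 = 455
// beam min-corner = (168, 0, 576)
translate([168, 0, 576]) cube([119, 819, 70]);
translate([0, 72, 0]) rotate([0, atan2(168, 576), 0]) cube([30, 34, 600]);
translate([455, 72, 0]) mirror([1, 0, 0]) rotate([0, atan2(168, 576), 0]) cube([30, 34, 600]);
translate([0, 713, 0]) rotate([0, atan2(168, 576), 0]) cube([30, 34, 600]);
translate([455, 713, 0]) mirror([1, 0, 0]) rotate([0, atan2(168, 576), 0]) cube([30, 34, 600]);


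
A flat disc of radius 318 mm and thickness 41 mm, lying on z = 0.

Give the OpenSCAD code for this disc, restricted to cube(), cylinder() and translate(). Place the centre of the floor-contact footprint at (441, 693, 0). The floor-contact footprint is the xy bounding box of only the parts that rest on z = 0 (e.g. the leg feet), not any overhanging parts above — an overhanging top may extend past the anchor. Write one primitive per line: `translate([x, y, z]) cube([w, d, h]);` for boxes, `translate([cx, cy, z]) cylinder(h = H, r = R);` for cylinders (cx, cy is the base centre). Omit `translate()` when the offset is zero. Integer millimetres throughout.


translate([441, 693, 0]) cylinder(h = 41, r = 318);


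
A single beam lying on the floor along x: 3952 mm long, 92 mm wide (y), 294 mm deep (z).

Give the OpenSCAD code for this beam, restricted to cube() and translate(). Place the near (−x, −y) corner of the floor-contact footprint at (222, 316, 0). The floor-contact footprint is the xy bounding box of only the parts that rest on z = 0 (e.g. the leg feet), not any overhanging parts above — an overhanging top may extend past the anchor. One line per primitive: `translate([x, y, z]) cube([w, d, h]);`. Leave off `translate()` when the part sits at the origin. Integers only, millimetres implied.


translate([222, 316, 0]) cube([3952, 92, 294]);


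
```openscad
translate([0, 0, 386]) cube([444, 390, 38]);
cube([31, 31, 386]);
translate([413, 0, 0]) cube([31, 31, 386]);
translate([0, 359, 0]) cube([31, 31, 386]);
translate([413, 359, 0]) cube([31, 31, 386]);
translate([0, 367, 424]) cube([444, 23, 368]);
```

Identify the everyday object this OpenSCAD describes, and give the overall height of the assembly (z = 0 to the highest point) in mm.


A chair. The overall height is 792 mm.

A slab on four corner posts with a tall panel at the back — a chair. The seat slab sits at z = 386 with thickness 38, and the 368 mm backrest starts at the seat top, so the overall height is 386 + 38 + 368 = 792 mm.


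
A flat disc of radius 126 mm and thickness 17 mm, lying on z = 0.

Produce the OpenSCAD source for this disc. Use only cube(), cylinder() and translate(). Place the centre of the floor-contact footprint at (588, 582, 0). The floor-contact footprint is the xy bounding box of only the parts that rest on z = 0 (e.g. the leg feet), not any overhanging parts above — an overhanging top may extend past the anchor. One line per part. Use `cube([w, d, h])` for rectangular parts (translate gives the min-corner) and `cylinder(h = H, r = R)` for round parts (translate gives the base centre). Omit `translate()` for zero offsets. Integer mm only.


translate([588, 582, 0]) cylinder(h = 17, r = 126);


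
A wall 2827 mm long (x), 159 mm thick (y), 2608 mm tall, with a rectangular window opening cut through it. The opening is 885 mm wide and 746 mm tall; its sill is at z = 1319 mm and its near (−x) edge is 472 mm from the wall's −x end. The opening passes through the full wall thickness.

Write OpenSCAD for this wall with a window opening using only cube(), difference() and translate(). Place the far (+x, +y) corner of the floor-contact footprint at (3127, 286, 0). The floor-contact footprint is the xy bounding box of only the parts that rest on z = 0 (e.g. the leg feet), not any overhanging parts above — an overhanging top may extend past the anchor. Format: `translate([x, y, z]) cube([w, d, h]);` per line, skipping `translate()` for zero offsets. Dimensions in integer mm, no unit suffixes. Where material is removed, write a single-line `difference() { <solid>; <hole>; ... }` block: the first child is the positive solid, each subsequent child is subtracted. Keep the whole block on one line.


difference() { translate([300, 127, 0]) cube([2827, 159, 2608]); translate([772, 127, 1319]) cube([885, 159, 746]); }


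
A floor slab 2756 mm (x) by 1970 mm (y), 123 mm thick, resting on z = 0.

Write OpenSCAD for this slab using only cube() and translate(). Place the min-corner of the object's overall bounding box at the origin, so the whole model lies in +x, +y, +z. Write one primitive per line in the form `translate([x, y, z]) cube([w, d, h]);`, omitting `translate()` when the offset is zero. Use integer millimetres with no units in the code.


cube([2756, 1970, 123]);


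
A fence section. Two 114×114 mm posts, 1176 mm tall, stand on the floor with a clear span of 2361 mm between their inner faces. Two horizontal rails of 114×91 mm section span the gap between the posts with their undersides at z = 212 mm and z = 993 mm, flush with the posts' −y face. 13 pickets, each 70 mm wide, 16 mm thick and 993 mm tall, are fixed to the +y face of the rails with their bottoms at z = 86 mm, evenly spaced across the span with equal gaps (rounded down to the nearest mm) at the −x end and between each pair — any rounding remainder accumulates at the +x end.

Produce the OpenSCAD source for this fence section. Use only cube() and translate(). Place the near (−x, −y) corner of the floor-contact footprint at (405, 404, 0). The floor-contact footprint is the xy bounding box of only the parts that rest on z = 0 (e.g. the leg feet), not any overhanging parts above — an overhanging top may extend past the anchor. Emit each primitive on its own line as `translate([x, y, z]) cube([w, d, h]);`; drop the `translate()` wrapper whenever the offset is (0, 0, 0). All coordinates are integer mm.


translate([405, 404, 0]) cube([114, 114, 1176]);
translate([2880, 404, 0]) cube([114, 114, 1176]);
translate([519, 404, 212]) cube([2361, 114, 91]);
translate([519, 404, 993]) cube([2361, 114, 91]);
translate([622, 518, 86]) cube([70, 16, 993]);
translate([795, 518, 86]) cube([70, 16, 993]);
translate([968, 518, 86]) cube([70, 16, 993]);
translate([1141, 518, 86]) cube([70, 16, 993]);
translate([1314, 518, 86]) cube([70, 16, 993]);
translate([1487, 518, 86]) cube([70, 16, 993]);
translate([1660, 518, 86]) cube([70, 16, 993]);
translate([1833, 518, 86]) cube([70, 16, 993]);
translate([2006, 518, 86]) cube([70, 16, 993]);
translate([2179, 518, 86]) cube([70, 16, 993]);
translate([2352, 518, 86]) cube([70, 16, 993]);
translate([2525, 518, 86]) cube([70, 16, 993]);
translate([2698, 518, 86]) cube([70, 16, 993]);


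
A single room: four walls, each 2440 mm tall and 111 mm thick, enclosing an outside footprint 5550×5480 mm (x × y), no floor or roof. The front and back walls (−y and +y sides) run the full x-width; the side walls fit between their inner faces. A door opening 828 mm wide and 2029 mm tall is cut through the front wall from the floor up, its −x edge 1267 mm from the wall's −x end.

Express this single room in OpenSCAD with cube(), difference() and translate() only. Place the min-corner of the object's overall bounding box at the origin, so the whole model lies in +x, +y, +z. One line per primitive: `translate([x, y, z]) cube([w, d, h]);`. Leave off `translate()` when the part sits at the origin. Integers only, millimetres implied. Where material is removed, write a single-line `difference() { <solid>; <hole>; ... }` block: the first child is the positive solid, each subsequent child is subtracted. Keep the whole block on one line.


difference() { cube([5550, 111, 2440]); translate([1267, 0, 0]) cube([828, 111, 2029]); }
translate([0, 5369, 0]) cube([5550, 111, 2440]);
translate([0, 111, 0]) cube([111, 5258, 2440]);
translate([5439, 111, 0]) cube([111, 5258, 2440]);


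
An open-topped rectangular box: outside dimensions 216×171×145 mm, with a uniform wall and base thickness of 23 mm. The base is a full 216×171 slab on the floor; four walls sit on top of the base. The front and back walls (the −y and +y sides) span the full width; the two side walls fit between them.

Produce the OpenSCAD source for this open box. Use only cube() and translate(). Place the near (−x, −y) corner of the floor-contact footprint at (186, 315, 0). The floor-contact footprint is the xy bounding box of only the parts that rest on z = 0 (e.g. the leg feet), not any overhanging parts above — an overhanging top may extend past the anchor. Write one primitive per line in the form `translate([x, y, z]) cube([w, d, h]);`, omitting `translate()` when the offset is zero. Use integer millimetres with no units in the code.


translate([186, 315, 0]) cube([216, 171, 23]);
translate([186, 315, 23]) cube([216, 23, 122]);
translate([186, 463, 23]) cube([216, 23, 122]);
translate([186, 338, 23]) cube([23, 125, 122]);
translate([379, 338, 23]) cube([23, 125, 122]);


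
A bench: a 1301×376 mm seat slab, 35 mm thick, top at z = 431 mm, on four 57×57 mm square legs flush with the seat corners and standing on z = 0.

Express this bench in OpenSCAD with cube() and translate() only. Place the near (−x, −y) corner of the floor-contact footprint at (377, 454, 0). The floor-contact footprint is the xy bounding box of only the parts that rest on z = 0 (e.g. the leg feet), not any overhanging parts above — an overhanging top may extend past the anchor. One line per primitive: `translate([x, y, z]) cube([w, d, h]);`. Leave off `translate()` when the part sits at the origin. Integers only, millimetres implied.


translate([377, 454, 396]) cube([1301, 376, 35]);
translate([377, 454, 0]) cube([57, 57, 396]);
translate([377, 773, 0]) cube([57, 57, 396]);
translate([1621, 454, 0]) cube([57, 57, 396]);
translate([1621, 773, 0]) cube([57, 57, 396]);


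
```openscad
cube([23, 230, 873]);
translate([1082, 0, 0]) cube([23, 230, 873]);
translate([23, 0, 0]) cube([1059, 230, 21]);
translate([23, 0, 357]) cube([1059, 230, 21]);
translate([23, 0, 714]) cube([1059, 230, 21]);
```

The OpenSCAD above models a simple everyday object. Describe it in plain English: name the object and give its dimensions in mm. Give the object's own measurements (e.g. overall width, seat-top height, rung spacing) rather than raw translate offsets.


An open bookshelf. Two side panels, each 23 mm thick, 230 mm deep and 873 mm tall, stand 1105 mm apart (outside-to-outside). Between them sit 3 shelves, each 21 mm thick and 230 mm deep, spanning the full gap between the sides. The bottom shelf rests on the floor (its underside at z = 0) and the clear gap between one shelf's top and the next shelf's underside is 336 mm.


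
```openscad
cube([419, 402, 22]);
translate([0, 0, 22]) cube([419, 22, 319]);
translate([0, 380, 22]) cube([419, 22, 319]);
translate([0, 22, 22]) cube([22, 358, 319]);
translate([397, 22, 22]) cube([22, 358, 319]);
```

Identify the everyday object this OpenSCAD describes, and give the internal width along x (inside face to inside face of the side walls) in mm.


An open box. The internal width is 375 mm.

A 419×402 base slab with four walls standing on it — an open box. The base is 419 mm wide and the walls are 22 mm thick, so the internal width is 419 − 2 × 22 = 375 mm.


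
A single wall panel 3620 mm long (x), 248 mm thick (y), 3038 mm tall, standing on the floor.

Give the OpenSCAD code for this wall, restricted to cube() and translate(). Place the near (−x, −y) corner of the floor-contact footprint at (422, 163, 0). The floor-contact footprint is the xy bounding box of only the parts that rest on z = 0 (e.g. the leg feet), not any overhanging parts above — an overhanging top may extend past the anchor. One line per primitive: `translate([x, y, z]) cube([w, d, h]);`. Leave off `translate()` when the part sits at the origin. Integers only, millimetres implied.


translate([422, 163, 0]) cube([3620, 248, 3038]);


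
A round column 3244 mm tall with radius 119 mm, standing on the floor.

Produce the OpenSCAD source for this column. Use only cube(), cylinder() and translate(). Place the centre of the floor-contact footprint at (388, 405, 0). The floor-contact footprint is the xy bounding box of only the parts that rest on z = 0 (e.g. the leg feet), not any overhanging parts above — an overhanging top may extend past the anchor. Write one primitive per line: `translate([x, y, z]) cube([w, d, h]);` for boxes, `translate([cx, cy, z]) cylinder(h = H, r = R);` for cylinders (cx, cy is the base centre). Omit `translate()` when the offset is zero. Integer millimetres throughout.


translate([388, 405, 0]) cylinder(h = 3244, r = 119);


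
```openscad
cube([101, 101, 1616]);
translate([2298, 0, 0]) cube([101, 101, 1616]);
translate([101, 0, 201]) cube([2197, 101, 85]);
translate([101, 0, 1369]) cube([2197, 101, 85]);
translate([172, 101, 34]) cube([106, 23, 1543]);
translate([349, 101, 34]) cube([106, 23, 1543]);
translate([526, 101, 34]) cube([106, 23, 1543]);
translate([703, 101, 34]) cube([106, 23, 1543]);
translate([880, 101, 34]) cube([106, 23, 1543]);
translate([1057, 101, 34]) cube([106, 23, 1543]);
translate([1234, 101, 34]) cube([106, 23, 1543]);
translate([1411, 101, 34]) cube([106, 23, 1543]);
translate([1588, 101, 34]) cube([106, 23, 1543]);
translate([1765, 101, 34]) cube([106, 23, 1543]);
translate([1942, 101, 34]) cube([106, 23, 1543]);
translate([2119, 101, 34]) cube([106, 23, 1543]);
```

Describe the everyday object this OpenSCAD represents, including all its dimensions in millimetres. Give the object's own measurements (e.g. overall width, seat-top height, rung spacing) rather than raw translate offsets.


A fence section. Two 101×101 mm posts, 1616 mm tall, stand on the floor with a clear span of 2197 mm between their inner faces. Two horizontal rails of 101×85 mm section span the gap between the posts with their undersides at z = 201 mm and z = 1369 mm, flush with the posts' −y face. 12 pickets, each 106 mm wide, 23 mm thick and 1543 mm tall, are fixed to the +y face of the rails with their bottoms at z = 34 mm, spaced across the span with a 71 mm gap after the −x post and between neighbouring pickets, with 73 mm left before the +x post.


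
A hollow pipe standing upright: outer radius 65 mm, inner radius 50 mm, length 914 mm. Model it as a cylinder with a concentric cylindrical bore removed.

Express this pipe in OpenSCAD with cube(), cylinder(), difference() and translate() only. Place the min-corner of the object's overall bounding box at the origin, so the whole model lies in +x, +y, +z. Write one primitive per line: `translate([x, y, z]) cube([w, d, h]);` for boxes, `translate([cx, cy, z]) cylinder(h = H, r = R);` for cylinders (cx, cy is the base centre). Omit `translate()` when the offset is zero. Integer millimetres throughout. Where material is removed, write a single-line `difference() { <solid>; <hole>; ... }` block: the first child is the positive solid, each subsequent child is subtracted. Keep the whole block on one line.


difference() { translate([65, 65, 0]) cylinder(h = 914, r = 65); translate([65, 65, 0]) cylinder(h = 914, r = 50); }


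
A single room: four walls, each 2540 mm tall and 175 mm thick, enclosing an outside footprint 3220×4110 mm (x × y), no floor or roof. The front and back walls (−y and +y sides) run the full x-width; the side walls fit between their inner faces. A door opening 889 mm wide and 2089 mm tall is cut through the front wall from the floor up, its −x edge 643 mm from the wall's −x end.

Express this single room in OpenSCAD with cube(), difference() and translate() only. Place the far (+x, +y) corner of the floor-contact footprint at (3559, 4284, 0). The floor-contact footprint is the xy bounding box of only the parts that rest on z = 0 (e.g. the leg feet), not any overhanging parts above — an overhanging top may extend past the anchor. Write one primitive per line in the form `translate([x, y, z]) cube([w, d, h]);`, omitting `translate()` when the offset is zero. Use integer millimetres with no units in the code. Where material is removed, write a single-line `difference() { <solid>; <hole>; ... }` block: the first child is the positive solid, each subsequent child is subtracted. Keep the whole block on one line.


difference() { translate([339, 174, 0]) cube([3220, 175, 2540]); translate([982, 174, 0]) cube([889, 175, 2089]); }
translate([339, 4109, 0]) cube([3220, 175, 2540]);
translate([339, 349, 0]) cube([175, 3760, 2540]);
translate([3384, 349, 0]) cube([175, 3760, 2540]);


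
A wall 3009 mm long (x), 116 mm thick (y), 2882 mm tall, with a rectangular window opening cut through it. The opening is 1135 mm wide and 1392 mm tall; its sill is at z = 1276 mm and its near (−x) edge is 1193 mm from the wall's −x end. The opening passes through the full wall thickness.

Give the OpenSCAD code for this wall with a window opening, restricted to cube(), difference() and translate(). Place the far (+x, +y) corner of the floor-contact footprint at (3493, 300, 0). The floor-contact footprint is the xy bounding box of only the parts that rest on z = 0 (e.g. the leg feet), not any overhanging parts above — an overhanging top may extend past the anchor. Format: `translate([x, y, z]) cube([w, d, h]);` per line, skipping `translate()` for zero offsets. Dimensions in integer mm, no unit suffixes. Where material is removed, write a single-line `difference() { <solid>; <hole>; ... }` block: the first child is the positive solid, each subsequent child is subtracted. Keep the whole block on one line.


difference() { translate([484, 184, 0]) cube([3009, 116, 2882]); translate([1677, 184, 1276]) cube([1135, 116, 1392]); }


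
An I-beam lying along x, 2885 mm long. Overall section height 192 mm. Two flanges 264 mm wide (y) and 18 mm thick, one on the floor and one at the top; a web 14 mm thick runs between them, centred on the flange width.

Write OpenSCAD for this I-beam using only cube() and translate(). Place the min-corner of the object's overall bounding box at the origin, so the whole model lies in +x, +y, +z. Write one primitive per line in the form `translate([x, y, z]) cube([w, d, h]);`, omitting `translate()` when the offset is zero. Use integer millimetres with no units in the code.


cube([2885, 264, 18]);
translate([0, 125, 18]) cube([2885, 14, 156]);
translate([0, 0, 174]) cube([2885, 264, 18]);


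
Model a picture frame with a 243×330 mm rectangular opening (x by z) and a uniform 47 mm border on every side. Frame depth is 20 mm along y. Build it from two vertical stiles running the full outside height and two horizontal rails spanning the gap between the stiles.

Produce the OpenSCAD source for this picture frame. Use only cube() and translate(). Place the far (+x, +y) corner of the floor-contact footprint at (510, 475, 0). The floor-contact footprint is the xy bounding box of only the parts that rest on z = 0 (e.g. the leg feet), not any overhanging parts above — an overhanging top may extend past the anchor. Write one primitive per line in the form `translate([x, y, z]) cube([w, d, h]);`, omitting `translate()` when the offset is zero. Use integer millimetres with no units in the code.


translate([173, 455, 0]) cube([47, 20, 424]);
translate([463, 455, 0]) cube([47, 20, 424]);
translate([220, 455, 0]) cube([243, 20, 47]);
translate([220, 455, 377]) cube([243, 20, 47]);


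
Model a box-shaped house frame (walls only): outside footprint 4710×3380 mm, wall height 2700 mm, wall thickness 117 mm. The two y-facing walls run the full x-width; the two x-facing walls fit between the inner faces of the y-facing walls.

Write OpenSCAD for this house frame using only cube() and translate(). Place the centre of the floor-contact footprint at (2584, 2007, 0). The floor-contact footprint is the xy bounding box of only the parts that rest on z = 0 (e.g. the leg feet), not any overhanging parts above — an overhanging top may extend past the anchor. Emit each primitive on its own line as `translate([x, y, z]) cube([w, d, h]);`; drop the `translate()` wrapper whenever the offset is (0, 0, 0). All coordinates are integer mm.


translate([229, 317, 0]) cube([4710, 117, 2700]);
translate([229, 3580, 0]) cube([4710, 117, 2700]);
translate([229, 434, 0]) cube([117, 3146, 2700]);
translate([4822, 434, 0]) cube([117, 3146, 2700]);


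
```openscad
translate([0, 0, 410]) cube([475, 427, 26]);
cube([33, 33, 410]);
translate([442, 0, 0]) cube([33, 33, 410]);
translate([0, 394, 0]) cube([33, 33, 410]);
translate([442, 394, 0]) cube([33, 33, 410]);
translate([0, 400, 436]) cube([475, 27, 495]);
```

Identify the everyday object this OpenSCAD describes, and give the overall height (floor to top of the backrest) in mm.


A chair. The overall height is 931 mm.

A slab on four corner posts with a tall panel at the back — a chair. The seat slab sits at z = 410 with thickness 26, and the 495 mm backrest starts at the seat top, so the overall height is 410 + 26 + 495 = 931 mm.


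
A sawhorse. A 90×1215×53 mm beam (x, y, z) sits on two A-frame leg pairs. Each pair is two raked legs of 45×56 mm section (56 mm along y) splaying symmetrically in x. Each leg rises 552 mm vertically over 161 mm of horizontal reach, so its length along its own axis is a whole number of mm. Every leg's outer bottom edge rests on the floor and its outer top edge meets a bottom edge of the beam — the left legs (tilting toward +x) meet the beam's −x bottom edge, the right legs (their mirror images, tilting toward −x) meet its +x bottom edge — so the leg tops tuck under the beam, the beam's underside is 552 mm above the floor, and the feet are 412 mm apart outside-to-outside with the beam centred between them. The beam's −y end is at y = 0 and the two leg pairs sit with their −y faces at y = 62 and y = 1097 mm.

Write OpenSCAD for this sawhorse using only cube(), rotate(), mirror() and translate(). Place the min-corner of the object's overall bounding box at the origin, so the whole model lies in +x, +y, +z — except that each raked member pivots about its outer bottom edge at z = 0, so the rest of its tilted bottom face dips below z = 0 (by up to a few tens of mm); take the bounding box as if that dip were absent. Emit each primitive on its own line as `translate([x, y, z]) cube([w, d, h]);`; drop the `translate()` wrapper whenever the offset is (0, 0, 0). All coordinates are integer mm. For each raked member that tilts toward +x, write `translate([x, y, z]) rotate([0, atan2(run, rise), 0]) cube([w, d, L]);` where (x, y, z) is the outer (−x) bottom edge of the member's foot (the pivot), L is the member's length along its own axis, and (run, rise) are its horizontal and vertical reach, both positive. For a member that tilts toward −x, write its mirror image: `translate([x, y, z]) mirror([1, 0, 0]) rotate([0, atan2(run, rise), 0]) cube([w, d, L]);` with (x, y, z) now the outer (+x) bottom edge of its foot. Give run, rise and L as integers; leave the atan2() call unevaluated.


translate([161, 0, 552]) cube([90, 1215, 53]);
translate([0, 62, 0]) rotate([0, atan2(161, 552), 0]) cube([45, 56, 575]);
translate([412, 62, 0]) mirror([1, 0, 0]) rotate([0, atan2(161, 552), 0]) cube([45, 56, 575]);
translate([0, 1097, 0]) rotate([0, atan2(161, 552), 0]) cube([45, 56, 575]);
translate([412, 1097, 0]) mirror([1, 0, 0]) rotate([0, atan2(161, 552), 0]) cube([45, 56, 575]);


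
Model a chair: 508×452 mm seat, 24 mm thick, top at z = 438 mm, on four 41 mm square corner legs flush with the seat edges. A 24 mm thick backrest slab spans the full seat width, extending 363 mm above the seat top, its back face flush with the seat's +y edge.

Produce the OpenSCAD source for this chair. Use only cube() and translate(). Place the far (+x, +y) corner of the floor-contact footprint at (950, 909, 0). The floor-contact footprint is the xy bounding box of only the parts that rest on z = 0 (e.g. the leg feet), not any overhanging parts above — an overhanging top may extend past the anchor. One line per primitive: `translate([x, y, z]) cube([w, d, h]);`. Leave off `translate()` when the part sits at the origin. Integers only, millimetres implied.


translate([442, 457, 414]) cube([508, 452, 24]);
translate([442, 457, 0]) cube([41, 41, 414]);
translate([909, 457, 0]) cube([41, 41, 414]);
translate([442, 868, 0]) cube([41, 41, 414]);
translate([909, 868, 0]) cube([41, 41, 414]);
translate([442, 885, 438]) cube([508, 24, 363]);


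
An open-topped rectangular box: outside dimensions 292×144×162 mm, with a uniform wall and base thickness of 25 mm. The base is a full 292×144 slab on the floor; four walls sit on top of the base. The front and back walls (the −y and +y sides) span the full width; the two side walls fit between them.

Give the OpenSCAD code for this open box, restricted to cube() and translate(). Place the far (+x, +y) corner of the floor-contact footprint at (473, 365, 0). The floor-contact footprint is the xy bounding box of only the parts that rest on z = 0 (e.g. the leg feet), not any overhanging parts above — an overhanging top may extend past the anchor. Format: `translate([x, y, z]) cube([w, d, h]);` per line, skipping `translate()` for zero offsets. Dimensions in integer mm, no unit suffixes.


translate([181, 221, 0]) cube([292, 144, 25]);
translate([181, 221, 25]) cube([292, 25, 137]);
translate([181, 340, 25]) cube([292, 25, 137]);
translate([181, 246, 25]) cube([25, 94, 137]);
translate([448, 246, 25]) cube([25, 94, 137]);


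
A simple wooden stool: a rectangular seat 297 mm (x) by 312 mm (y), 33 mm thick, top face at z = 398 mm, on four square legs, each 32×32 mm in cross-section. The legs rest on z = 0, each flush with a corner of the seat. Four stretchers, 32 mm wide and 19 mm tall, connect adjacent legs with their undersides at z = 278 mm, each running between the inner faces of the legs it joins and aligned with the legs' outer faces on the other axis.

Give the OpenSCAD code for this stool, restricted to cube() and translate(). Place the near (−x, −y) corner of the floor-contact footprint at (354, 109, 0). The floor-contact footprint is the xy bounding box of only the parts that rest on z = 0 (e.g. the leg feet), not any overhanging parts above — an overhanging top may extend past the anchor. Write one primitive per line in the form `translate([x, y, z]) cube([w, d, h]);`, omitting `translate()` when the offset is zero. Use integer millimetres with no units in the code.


translate([354, 109, 365]) cube([297, 312, 33]);
translate([354, 109, 0]) cube([32, 32, 365]);
translate([619, 109, 0]) cube([32, 32, 365]);
translate([354, 389, 0]) cube([32, 32, 365]);
translate([619, 389, 0]) cube([32, 32, 365]);
translate([386, 109, 278]) cube([233, 32, 19]);
translate([386, 389, 278]) cube([233, 32, 19]);
translate([354, 141, 278]) cube([32, 248, 19]);
translate([619, 141, 278]) cube([32, 248, 19]);


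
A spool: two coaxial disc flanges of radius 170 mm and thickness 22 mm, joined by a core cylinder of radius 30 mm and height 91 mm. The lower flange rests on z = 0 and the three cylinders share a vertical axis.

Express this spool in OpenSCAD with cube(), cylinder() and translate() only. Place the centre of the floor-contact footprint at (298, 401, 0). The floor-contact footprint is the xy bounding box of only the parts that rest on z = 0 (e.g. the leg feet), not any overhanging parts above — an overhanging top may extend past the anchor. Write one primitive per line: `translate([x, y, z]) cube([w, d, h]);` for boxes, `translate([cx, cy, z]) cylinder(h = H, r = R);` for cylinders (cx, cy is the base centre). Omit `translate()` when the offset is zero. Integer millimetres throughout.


translate([298, 401, 0]) cylinder(h = 22, r = 170);
translate([298, 401, 22]) cylinder(h = 91, r = 30);
translate([298, 401, 113]) cylinder(h = 22, r = 170);


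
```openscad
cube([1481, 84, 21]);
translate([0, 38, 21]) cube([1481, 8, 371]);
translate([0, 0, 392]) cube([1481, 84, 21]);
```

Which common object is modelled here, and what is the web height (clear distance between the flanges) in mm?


An I-beam. The web height is 371 mm.

Two wide flanges with a thin centred web — an I-beam. Overall 413 mm minus two 21 mm flanges gives a web of 413 − 2·21 = 371 mm.


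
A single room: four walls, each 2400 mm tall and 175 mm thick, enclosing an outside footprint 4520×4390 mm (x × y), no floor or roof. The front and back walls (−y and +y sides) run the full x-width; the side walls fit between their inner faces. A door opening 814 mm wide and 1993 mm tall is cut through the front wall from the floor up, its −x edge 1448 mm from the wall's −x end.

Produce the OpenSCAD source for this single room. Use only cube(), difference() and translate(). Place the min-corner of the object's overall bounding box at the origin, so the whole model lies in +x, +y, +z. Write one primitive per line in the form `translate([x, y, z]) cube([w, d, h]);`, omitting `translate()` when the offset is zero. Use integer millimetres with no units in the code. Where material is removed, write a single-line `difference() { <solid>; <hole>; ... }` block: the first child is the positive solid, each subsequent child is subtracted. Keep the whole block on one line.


difference() { cube([4520, 175, 2400]); translate([1448, 0, 0]) cube([814, 175, 1993]); }
translate([0, 4215, 0]) cube([4520, 175, 2400]);
translate([0, 175, 0]) cube([175, 4040, 2400]);
translate([4345, 175, 0]) cube([175, 4040, 2400]);


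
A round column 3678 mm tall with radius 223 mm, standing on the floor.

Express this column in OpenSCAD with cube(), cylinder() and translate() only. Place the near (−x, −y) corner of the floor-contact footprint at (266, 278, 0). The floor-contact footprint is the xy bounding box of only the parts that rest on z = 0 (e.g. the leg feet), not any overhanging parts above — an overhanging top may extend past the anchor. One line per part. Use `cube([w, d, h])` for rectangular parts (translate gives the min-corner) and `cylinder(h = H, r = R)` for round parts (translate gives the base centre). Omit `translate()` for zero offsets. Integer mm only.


translate([489, 501, 0]) cylinder(h = 3678, r = 223);


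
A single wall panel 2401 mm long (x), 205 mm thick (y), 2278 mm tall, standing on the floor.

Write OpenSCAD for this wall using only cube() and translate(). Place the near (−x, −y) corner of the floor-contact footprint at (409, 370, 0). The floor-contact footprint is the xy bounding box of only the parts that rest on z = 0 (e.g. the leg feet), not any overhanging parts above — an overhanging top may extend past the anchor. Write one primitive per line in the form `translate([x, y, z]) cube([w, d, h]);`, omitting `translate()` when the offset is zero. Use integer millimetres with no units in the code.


translate([409, 370, 0]) cube([2401, 205, 2278]);


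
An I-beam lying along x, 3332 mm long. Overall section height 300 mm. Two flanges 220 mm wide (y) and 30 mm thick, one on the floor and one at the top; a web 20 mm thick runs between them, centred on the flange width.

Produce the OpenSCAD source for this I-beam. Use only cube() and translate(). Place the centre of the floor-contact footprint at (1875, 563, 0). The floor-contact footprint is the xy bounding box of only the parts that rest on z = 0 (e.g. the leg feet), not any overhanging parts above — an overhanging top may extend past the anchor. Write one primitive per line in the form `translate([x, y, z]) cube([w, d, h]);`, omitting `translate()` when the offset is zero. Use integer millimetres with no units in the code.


translate([209, 453, 0]) cube([3332, 220, 30]);
translate([209, 553, 30]) cube([3332, 20, 240]);
translate([209, 453, 270]) cube([3332, 220, 30]);


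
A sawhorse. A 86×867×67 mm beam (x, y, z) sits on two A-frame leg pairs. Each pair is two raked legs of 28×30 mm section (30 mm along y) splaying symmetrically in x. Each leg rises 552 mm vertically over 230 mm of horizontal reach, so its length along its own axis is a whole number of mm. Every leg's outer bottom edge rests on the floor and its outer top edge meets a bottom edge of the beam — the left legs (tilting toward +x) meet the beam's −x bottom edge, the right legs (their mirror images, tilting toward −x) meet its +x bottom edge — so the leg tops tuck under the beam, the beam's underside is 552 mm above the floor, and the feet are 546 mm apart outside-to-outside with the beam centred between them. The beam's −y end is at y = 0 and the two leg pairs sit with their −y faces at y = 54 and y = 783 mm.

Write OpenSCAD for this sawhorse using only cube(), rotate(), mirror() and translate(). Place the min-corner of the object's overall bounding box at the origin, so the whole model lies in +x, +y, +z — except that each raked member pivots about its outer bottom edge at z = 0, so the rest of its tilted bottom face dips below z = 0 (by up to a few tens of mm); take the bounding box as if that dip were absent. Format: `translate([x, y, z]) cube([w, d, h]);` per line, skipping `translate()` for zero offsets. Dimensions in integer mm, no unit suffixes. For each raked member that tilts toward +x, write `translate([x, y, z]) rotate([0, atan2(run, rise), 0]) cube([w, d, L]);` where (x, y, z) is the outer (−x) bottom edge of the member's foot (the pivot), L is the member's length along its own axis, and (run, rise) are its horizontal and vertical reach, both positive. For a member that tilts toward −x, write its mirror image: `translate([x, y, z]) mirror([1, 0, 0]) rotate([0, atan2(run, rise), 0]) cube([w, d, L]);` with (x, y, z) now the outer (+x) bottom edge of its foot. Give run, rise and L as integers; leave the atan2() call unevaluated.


// leg length = √(230² + 552²) = 598
// right-leg outer foot x = 2·230 + 86 = 546
// beam min-corner = (230, 0, 552)
translate([230, 0, 552]) cube([86, 867, 67]);
translate([0, 54, 0]) rotate([0, atan2(230, 552), 0]) cube([28, 30, 598]);
translate([546, 54, 0]) mirror([1, 0, 0]) rotate([0, atan2(230, 552), 0]) cube([28, 30, 598]);
translate([0, 783, 0]) rotate([0, atan2(230, 552), 0]) cube([28, 30, 598]);
translate([546, 783, 0]) mirror([1, 0, 0]) rotate([0, atan2(230, 552), 0]) cube([28, 30, 598]);
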